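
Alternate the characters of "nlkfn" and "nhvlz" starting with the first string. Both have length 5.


String 1: 'nlkfn'
String 2: 'nhvlz'
Operation: alternate characters
Pairs: 'n'+'n', 'l'+'h', 'k'+'v', 'f'+'l', 'n'+'z'
Result: nnlhkvflnz


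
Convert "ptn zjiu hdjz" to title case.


Input string: 'ptn zjiu hdjz'
Operation: capitalize first letter of each word
Word transformations: 'ptn'->'Ptn', 'zjiu'->'Zjiu', 'hdjz'->'Hdjz'
Result: Ptn Zjiu Hdjz


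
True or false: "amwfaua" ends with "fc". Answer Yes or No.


Input string: 'amwfaua'
Suffix to check: 'fc'
Last 2 characters of input: 'ua'
Match: False
Result: No


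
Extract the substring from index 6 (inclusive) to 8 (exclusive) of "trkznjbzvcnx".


Input string: 'trkznjbzvcnx'
Operation: slice [6:8]
Extract characters: s[6]='b', s[7]='z'
Result: bz


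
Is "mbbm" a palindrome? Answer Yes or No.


Input string: 'mbbm'
Reversed: 'mbbm'
Compare pairs: s[0]='m' vs s[3]='m' (match), s[1]='b' vs s[2]='b' (match)
Palindrome: Yes


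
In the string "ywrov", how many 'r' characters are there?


Input string: 'ywrov'
Target character: 'r'
Scan each position: s[2]='r'
Matches found at indices: 2
Total: 1


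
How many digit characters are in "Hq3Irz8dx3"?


Input string: 'Hq3Irz8dx3'
Operation: count digit characters (0-9)
Scan: 'H', 'q', '3'(digit), 'I', 'r', 'z', '8'(digit), 'd', 'x', '3'(digit)
Digits found: 3
Result: 3


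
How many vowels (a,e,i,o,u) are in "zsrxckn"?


Input string: 'zsrxckn'
Operation: count vowels (a, e, i, o, u)
Scan: s[0]='z', s[1]='s', s[2]='r', s[3]='x', s[4]='c', s[5]='k', s[6]='n'
Vowels found: 0
Result: 0


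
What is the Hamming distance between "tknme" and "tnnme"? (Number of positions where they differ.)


String 1: 'tknme'
String 2: 'tnnme'
Compare each position: pos 0: 't'=='t', pos 1: 'k'!='n', pos 2: 'n'=='n', pos 3: 'm'=='m', pos 4: 'e'=='e'
Differing positions: 1
Hamming distance: 1


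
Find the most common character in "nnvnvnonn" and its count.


Input: 'nnvnvnonn'
Operation: tally each character
Counts: 'n':6, 'o':1, 'v':2
Maximum: 'n' appears 6 times


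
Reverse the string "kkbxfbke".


Input string: 'kkbxfbke'
Operation: reverse character order
Original order: 'k' -> 'k' -> 'b' -> 'x' -> 'f' -> 'b' -> 'k' -> 'e'
Reversed order: 'e' -> 'k' -> 'b' -> 'f' -> 'x' -> 'b' -> 'k' -> 'k'
Result: ekbfxbkk


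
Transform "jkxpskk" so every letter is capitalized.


Input string: 'jkxpskk'
Operation: convert each letter to uppercase
Mapping: 'j'->'J', 'k'->'K', 'x'->'X', 'p'->'P', 's'->'S', 'k'->'K', 'k'->'K'
Result: JKXPSKK


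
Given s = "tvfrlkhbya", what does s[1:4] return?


Input string: 'tvfrlkhbya'
Operation: slice [1:4]
Extract characters: s[1]='v', s[2]='f', s[3]='r'
Result: vfr


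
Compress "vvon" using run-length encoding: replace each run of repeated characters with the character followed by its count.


Input: 'vvon'
Operation: identify consecutive runs
Runs: 'vv' -> v2, 'o' -> o1, 'n' -> n1
Encoded: v2o1n1


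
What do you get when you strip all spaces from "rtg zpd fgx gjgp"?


Input string: 'rtg zpd fgx gjgp'
Operation: remove all spaces
Words: 'rtg', 'zpd', 'fgx', 'gjgp'
Join without spaces: rtgzpdfgxgjgp


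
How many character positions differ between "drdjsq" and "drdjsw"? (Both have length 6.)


String 1: 'drdjsq'
String 2: 'drdjsw'
Compare each position: pos 0: 'd'=='d', pos 1: 'r'=='r', pos 2: 'd'=='d', pos 3: 'j'=='j', pos 4: 's'=='s', pos 5: 'q'!='w'
Differing positions: 1
Hamming distance: 1


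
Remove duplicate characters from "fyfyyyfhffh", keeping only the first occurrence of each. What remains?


Input: 'fyfyyyfhffh'
Operation: keep first occurrence of each character
Scan: s[0]='f' new -> keep; s[1]='y' new -> keep; s[2]='f' seen -> skip; s[3]='y' seen -> skip; s[4]='y' seen -> skip; s[5]='y' seen -> skip; s[6]='f' seen -> skip; s[7]='h' new -> keep; s[8]='f' seen -> skip; s[9]='f' seen -> skip; s[10]='h' seen -> skip
Result: fyh


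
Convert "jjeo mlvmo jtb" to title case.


Input string: 'jjeo mlvmo jtb'
Operation: capitalize first letter of each word
Word transformations: 'jjeo'->'Jjeo', 'mlvmo'->'Mlvmo', 'jtb'->'Jtb'
Result: Jjeo Mlvmo Jtb


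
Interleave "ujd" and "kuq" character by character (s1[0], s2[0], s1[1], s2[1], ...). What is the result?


String 1: 'ujd'
String 2: 'kuq'
Operation: alternate characters
Pairs: 'u'+'k', 'j'+'u', 'd'+'q'
Result: ukjudq


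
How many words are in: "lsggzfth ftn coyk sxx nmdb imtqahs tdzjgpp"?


Input string: 'lsggzfth ftn coyk sxx nmdb imtqahs tdzjgpp'
Operation: split by spaces
Words found: 'lsggzfth', 'ftn', 'coyk', 'sxx', 'nmdb', 'imtqahs', 'tdzjgpp'
Word count: 7


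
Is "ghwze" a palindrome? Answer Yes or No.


Input string: 'ghwze'
Reversed: 'ezwhg'
Compare pairs: s[0]='g' vs s[4]='e' (mismatch), s[1]='h' vs s[3]='z' (mismatch)
Palindrome: No


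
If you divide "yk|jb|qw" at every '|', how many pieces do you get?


Input string: 'yk|jb|qw'
Delimiter: '|'
Split result: 'yk', 'jb', 'qw'
Number of parts: 3


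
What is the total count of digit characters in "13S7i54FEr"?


Input string: '13S7i54FEr'
Operation: count digit characters (0-9)
Scan: '1'(digit), '3'(digit), 'S', '7'(digit), 'i', '5'(digit), '4'(digit), 'F', 'E', 'r'
Digits found: 5
Result: 5


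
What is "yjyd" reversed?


Input string: 'yjyd'
Operation: reverse character order
Original order: 'y' -> 'j' -> 'y' -> 'd'
Reversed order: 'd' -> 'y' -> 'j' -> 'y'
Result: dyjy


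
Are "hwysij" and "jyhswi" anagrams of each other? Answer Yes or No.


String 1: 'hwysij' -> sorted: 'hijswy'
String 2: 'jyhswi' -> sorted: 'hijswy'
Compare sorted forms: 'hijswy' == 'hijswy'
Anagram: Yes


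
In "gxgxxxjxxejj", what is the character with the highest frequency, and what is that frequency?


Input: 'gxgxxxjxxejj'
Operation: tally each character
Counts: 'e':1, 'g':2, 'j':3, 'x':6
Maximum: 'x' appears 6 times


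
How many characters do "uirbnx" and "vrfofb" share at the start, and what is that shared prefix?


String 1: 'uirbnx'
String 2: 'vrfofb'
Compare position by position:
pos 0: 'u' vs 'v' differ -> stop
Longest common prefix: "" (length 0)


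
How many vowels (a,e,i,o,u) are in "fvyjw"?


Input string: 'fvyjw'
Operation: count vowels (a, e, i, o, u)
Scan: s[0]='f', s[1]='v', s[2]='y', s[3]='j', s[4]='w'
Vowels found: 0
Result: 0


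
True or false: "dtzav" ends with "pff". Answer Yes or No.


Input string: 'dtzav'
Suffix to check: 'pff'
Last 3 characters of input: 'zav'
Match: False
Result: No


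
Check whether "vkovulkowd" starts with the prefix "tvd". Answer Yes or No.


Input string: 'vkovulkowd'
Prefix to check: 'tvd'
First 3 characters of input: 'vko'
Match: False
Result: No


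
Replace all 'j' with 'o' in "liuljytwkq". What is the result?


Input string: 'liuljytwkq'
Operation: replace 'j' with 'o'
Positions of 'j': 4
After replacement: liuloytwkq


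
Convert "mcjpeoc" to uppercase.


Input string: 'mcjpeoc'
Operation: convert each letter to uppercase
Mapping: 'm'->'M', 'c'->'C', 'j'->'J', 'p'->'P', 'e'->'E', 'o'->'O', 'c'->'C'
Result: MCJPEOC


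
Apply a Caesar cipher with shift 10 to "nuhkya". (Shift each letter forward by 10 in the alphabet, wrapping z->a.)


Input: 'nuhkya', shift = 10
Operation: for each letter, (position + 10) mod 26
Mapping: 'n'(13+10=23)->'x', 'u'(20+10=30, 30 mod 26=4)->'e', 'h'(7+10=17)->'r', 'k'(10+10=20)->'u', 'y'(24+10=34, 34 mod 26=8)->'i', 'a'(0+10=10)->'k'
Result: xeruik


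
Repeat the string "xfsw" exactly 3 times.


Input string: 'xfsw'
Operation: repeat 3 times
Concatenation: 'xfsw' + 'xfsw' + 'xfsw'
Result: xfswxfswxfsw


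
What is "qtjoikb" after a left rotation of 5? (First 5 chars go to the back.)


Input: 'qtjoikb', shift = 5
Operation: split at index 5 and swap parts
Front part s[0:5] = 'qtjoi'
Back part s[5:] = 'kb'
Rotated = back + front = 'kb' + 'qtjoi'
Result: kbqtjoi


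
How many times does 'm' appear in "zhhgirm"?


Input string: 'zhhgirm'
Target character: 'm'
Scan each position: s[6]='m'
Matches found at indices: 6
Total: 1


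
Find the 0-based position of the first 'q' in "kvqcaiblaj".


Input string: 'kvqcaiblaj'
Target: 'q'
Scanning left to right: s[0]='k', s[1]='v', s[2]='q'
First match at index: 2


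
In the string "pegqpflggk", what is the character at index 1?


Input string: 'pegqpflggk'
Operation: get character at index 1
Index mapping: s[0]='p', s[1]='e'
Result: 'e'


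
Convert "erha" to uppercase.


Input string: 'erha'
Operation: convert each letter to uppercase
Mapping: 'e'->'E', 'r'->'R', 'h'->'H', 'a'->'A'
Result: ERHA


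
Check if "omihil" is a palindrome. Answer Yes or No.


Input string: 'omihil'
Reversed: 'lihimo'
Compare pairs: s[0]='o' vs s[5]='l' (mismatch), s[1]='m' vs s[4]='i' (mismatch), s[2]='i' vs s[3]='h' (mismatch)
Palindrome: No


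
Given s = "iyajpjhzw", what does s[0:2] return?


Input string: 'iyajpjhzw'
Operation: slice [0:2]
Extract characters: s[0]='i', s[1]='y'
Result: iy


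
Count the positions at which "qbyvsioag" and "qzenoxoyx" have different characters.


String 1: 'qbyvsioag'
String 2: 'qzenoxoyx'
Compare each position: pos 0: 'q'=='q', pos 1: 'b'!='z', pos 2: 'y'!='e', pos 3: 'v'!='n', pos 4: 's'!='o', pos 5: 'i'!='x', pos 6: 'o'=='o', pos 7: 'a'!='y', pos 8: 'g'!='x'
Differing positions: 7
Hamming distance: 7


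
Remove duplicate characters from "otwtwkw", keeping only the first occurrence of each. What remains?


Input: 'otwtwkw'
Operation: keep first occurrence of each character
Scan: s[0]='o' new -> keep; s[1]='t' new -> keep; s[2]='w' new -> keep; s[3]='t' seen -> skip; s[4]='w' seen -> skip; s[5]='k' new -> keep; s[6]='w' seen -> skip
Result: otwk


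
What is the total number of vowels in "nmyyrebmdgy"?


Input string: 'nmyyrebmdgy'
Operation: count vowels (a, e, i, o, u)
Scan: s[0]='n', s[1]='m', s[2]='y', s[3]='y', s[4]='r', s[5]='e' (vowel), s[6]='b', s[7]='m', s[8]='d', s[9]='g', s[10]='y'
Vowels found: 1
Result: 1


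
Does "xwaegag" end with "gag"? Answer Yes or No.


Input string: 'xwaegag'
Suffix to check: 'gag'
Last 3 characters of input: 'gag'
Match: True
Result: Yes


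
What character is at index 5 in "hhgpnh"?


Input string: 'hhgpnh'
Operation: get character at index 5
Index mapping: s[0]='h', s[1]='h', s[2]='g', s[3]='p', s[4]='n', s[5]='h'
Result: 'h'


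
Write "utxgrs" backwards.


Input string: 'utxgrs'
Operation: reverse character order
Original order: 'u' -> 't' -> 'x' -> 'g' -> 'r' -> 's'
Reversed order: 's' -> 'r' -> 'g' -> 'x' -> 't' -> 'u'
Result: srgxtu


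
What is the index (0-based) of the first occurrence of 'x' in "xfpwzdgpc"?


Input string: 'xfpwzdgpc'
Target: 'x'
Scanning left to right: s[0]='x'
First match at index: 0


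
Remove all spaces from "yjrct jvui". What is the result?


Input string: 'yjrct jvui'
Operation: remove all spaces
Words: 'yjrct', 'jvui'
Join without spaces: yjrctjvui


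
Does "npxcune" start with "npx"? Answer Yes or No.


Input string: 'npxcune'
Prefix to check: 'npx'
First 3 characters of input: 'npx'
Match: True
Result: Yes


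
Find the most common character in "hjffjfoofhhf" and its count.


Input: 'hjffjfoofhhf'
Operation: tally each character
Counts: 'f':5, 'h':3, 'j':2, 'o':2
Maximum: 'f' appears 5 times


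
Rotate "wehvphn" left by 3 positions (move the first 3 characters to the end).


Input: 'wehvphn', shift = 3
Operation: split at index 3 and swap parts
Front part s[0:3] = 'weh'
Back part s[3:] = 'vphn'
Rotated = back + front = 'vphn' + 'weh'
Result: vphnweh


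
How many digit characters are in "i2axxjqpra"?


Input string: 'i2axxjqpra'
Operation: count digit characters (0-9)
Scan: 'i', '2'(digit), 'a', 'x', 'x', 'j', 'q', 'p', 'r', 'a'
Digits found: 1
Result: 1


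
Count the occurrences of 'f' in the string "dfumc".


Input string: 'dfumc'
Target character: 'f'
Scan each position: s[1]='f'
Matches found at indices: 1
Total: 1


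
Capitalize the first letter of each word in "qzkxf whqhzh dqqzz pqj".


Input string: 'qzkxf whqhzh dqqzz pqj'
Operation: capitalize first letter of each word
Word transformations: 'qzkxf'->'Qzkxf', 'whqhzh'->'Whqhzh', 'dqqzz'->'Dqqzz', 'pqj'->'Pqj'
Result: Qzkxf Whqhzh Dqqzz Pqj


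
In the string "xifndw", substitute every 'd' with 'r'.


Input string: 'xifndw'
Operation: replace 'd' with 'r'
Positions of 'd': 4
After replacement: xifnrw


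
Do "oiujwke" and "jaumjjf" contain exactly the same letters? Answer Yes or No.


String 1: 'oiujwke' -> sorted: 'eijkouw'
String 2: 'jaumjjf' -> sorted: 'afjjjmu'
Compare sorted forms: 'eijkouw' != 'afjjjmu'
Anagram: No


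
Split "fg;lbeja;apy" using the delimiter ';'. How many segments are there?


Input string: 'fg;lbeja;apy'
Delimiter: ';'
Split result: 'fg', 'lbeja', 'apy'
Number of parts: 3


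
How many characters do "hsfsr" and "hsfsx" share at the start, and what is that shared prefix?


String 1: 'hsfsr'
String 2: 'hsfsx'
Compare position by position:
pos 0: 'h' vs 'h' match
pos 1: 's' vs 's' match
pos 2: 'f' vs 'f' match
pos 3: 's' vs 's' match
pos 4: 'r' vs 'x' differ -> stop
Longest common prefix: "hsfs" (length 4)


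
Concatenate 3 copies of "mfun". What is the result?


Input string: 'mfun'
Operation: repeat 3 times
Concatenation: 'mfun' + 'mfun' + 'mfun'
Result: mfunmfunmfun


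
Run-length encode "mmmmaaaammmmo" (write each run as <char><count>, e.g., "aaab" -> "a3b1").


Input: 'mmmmaaaammmmo'
Operation: identify consecutive runs
Runs: 'mmmm' -> m4, 'aaaa' -> a4, 'mmmm' -> m4, 'o' -> o1
Encoded: m4a4m4o1


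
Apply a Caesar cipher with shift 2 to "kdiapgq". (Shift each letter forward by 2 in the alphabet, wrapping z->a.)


Input: 'kdiapgq', shift = 2
Operation: for each letter, (position + 2) mod 26
Mapping: 'k'(10+2=12)->'m', 'd'(3+2=5)->'f', 'i'(8+2=10)->'k', 'a'(0+2=2)->'c', 'p'(15+2=17)->'r', 'g'(6+2=8)->'i', 'q'(16+2=18)->'s'
Result: mfkcris


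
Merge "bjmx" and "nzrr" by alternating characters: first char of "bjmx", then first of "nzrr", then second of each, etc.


String 1: 'bjmx'
String 2: 'nzrr'
Operation: alternate characters
Pairs: 'b'+'n', 'j'+'z', 'm'+'r', 'x'+'r'
Result: bnjzmrxr


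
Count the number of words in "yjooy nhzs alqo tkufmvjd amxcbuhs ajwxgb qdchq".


Input string: 'yjooy nhzs alqo tkufmvjd amxcbuhs ajwxgb qdchq'
Operation: split by spaces
Words found: 'yjooy', 'nhzs', 'alqo', 'tkufmvjd', 'amxcbuhs', 'ajwxgb', 'qdchq'
Word count: 7


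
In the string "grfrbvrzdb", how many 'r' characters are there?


Input string: 'grfrbvrzdb'
Target character: 'r'
Scan each position: s[1]='r', s[3]='r', s[6]='r'
Matches found at indices: 1, 3, 6
Total: 3


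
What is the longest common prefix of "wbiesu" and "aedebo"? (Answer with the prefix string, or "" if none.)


String 1: 'wbiesu'
String 2: 'aedebo'
Compare position by position:
pos 0: 'w' vs 'a' differ -> stop
Longest common prefix: "" (length 0)


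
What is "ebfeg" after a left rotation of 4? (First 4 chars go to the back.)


Input: 'ebfeg', shift = 4
Operation: split at index 4 and swap parts
Front part s[0:4] = 'ebfe'
Back part s[4:] = 'g'
Rotated = back + front = 'g' + 'ebfe'
Result: gebfe


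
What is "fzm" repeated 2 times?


Input string: 'fzm'
Operation: repeat 2 times
Concatenation: 'fzm' + 'fzm'
Result: fzmfzm


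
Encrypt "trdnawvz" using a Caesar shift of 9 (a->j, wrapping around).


Input: 'trdnawvz', shift = 9
Operation: for each letter, (position + 9) mod 26
Mapping: 't'(19+9=28, 28 mod 26=2)->'c', 'r'(17+9=26, 26 mod 26=0)->'a', 'd'(3+9=12)->'m', 'n'(13+9=22)->'w', 'a'(0+9=9)->'j', 'w'(22+9=31, 31 mod 26=5)->'f', 'v'(21+9=30, 30 mod 26=4)->'e', 'z'(25+9=34, 34 mod 26=8)->'i'
Result: camwjfei


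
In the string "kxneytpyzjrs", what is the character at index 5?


Input string: 'kxneytpyzjrs'
Operation: get character at index 5
Index mapping: s[0]='k', s[1]='x', s[2]='n', s[3]='e', s[4]='y', s[5]='t'
Result: 't'


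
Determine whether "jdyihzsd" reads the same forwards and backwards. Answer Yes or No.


Input string: 'jdyihzsd'
Reversed: 'dszhiydj'
Compare pairs: s[0]='j' vs s[7]='d' (mismatch), s[1]='d' vs s[6]='s' (mismatch), s[2]='y' vs s[5]='z' (mismatch), s[3]='i' vs s[4]='h' (mismatch)
Palindrome: No


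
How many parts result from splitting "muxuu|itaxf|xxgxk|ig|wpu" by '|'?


Input string: 'muxuu|itaxf|xxgxk|ig|wpu'
Delimiter: '|'
Split result: 'muxuu', 'itaxf', 'xxgxk', 'ig', 'wpu'
Number of parts: 5


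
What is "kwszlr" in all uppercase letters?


Input string: 'kwszlr'
Operation: convert each letter to uppercase
Mapping: 'k'->'K', 'w'->'W', 's'->'S', 'z'->'Z', 'l'->'L', 'r'->'R'
Result: KWSZLR


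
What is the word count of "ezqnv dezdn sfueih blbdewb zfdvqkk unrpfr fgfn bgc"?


Input string: 'ezqnv dezdn sfueih blbdewb zfdvqkk unrpfr fgfn bgc'
Operation: split by spaces
Words found: 'ezqnv', 'dezdn', 'sfueih', 'blbdewb', 'zfdvqkk', 'unrpfr', 'fgfn', 'bgc'
Word count: 8


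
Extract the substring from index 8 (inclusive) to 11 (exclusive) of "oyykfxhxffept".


Input string: 'oyykfxhxffept'
Operation: slice [8:11]
Extract characters: s[8]='f', s[9]='f', s[10]='e'
Result: ffe


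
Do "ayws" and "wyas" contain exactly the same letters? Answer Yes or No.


String 1: 'ayws' -> sorted: 'aswy'
String 2: 'wyas' -> sorted: 'aswy'
Compare sorted forms: 'aswy' == 'aswy'
Anagram: Yes


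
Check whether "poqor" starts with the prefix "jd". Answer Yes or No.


Input string: 'poqor'
Prefix to check: 'jd'
First 2 characters of input: 'po'
Match: False
Result: No


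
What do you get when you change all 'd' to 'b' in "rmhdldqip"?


Input string: 'rmhdldqip'
Operation: replace 'd' with 'b'
Positions of 'd': 3, 5
After replacement: rmhblbqip


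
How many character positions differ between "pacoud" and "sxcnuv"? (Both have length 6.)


String 1: 'pacoud'
String 2: 'sxcnuv'
Compare each position: pos 0: 'p'!='s', pos 1: 'a'!='x', pos 2: 'c'=='c', pos 3: 'o'!='n', pos 4: 'u'=='u', pos 5: 'd'!='v'
Differing positions: 4
Hamming distance: 4


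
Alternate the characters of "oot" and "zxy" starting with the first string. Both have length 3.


String 1: 'oot'
String 2: 'zxy'
Operation: alternate characters
Pairs: 'o'+'z', 'o'+'x', 't'+'y'
Result: ozoxty


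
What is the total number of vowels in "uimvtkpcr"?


Input string: 'uimvtkpcr'
Operation: count vowels (a, e, i, o, u)
Scan: s[0]='u' (vowel), s[1]='i' (vowel), s[2]='m', s[3]='v', s[4]='t', s[5]='k', s[6]='p', s[7]='c', s[8]='r'
Vowels found: 2
Result: 2


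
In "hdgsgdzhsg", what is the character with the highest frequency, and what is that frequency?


Input: 'hdgsgdzhsg'
Operation: tally each character
Counts: 'd':2, 'g':3, 'h':2, 's':2, 'z':1
Maximum: 'g' appears 3 times


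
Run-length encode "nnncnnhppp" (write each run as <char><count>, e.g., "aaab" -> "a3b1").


Input: 'nnncnnhppp'
Operation: identify consecutive runs
Runs: 'nnn' -> n3, 'c' -> c1, 'nn' -> n2, 'h' -> h1, 'ppp' -> p3
Encoded: n3c1n2h1p3


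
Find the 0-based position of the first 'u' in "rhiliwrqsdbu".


Input string: 'rhiliwrqsdbu'
Target: 'u'
Scanning left to right: s[0]='r', s[1]='h', s[2]='i', s[3]='l', s[4]='i', s[5]='w', s[6]='r', s[7]='q', s[8]='s', s[9]='d', s[10]='b', s[11]='u'
First match at index: 11


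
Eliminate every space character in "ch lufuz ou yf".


Input string: 'ch lufuz ou yf'
Operation: remove all spaces
Words: 'ch', 'lufuz', 'ou', 'yf'
Join without spaces: chlufuzouyf


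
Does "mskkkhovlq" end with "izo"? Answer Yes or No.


Input string: 'mskkkhovlq'
Suffix to check: 'izo'
Last 3 characters of input: 'vlq'
Match: False
Result: No


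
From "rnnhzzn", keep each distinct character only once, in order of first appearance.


Input: 'rnnhzzn'
Operation: keep first occurrence of each character
Scan: s[0]='r' new -> keep; s[1]='n' new -> keep; s[2]='n' seen -> skip; s[3]='h' new -> keep; s[4]='z' new -> keep; s[5]='z' seen -> skip; s[6]='n' seen -> skip
Result: rnhz


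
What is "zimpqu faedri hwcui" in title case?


Input string: 'zimpqu faedri hwcui'
Operation: capitalize first letter of each word
Word transformations: 'zimpqu'->'Zimpqu', 'faedri'->'Faedri', 'hwcui'->'Hwcui'
Result: Zimpqu Faedri Hwcui


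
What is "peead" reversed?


Input string: 'peead'
Operation: reverse character order
Original order: 'p' -> 'e' -> 'e' -> 'a' -> 'd'
Reversed order: 'd' -> 'a' -> 'e' -> 'e' -> 'p'
Result: daeep


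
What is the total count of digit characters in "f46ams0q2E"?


Input string: 'f46ams0q2E'
Operation: count digit characters (0-9)
Scan: 'f', '4'(digit), '6'(digit), 'a', 'm', 's', '0'(digit), 'q', '2'(digit), 'E'
Digits found: 4
Result: 4


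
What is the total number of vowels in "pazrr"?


Input string: 'pazrr'
Operation: count vowels (a, e, i, o, u)
Scan: s[0]='p', s[1]='a' (vowel), s[2]='z', s[3]='r', s[4]='r'
Vowels found: 1
Result: 1


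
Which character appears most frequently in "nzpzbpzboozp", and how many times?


Input: 'nzpzbpzboozp'
Operation: tally each character
Counts: 'b':2, 'n':1, 'o':2, 'p':3, 'z':4
Maximum: 'z' appears 4 times


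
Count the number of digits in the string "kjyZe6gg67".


Input string: 'kjyZe6gg67'
Operation: count digit characters (0-9)
Scan: 'k', 'j', 'y', 'Z', 'e', '6'(digit), 'g', 'g', '6'(digit), '7'(digit)
Digits found: 3
Result: 3


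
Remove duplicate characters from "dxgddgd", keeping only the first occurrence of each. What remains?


Input: 'dxgddgd'
Operation: keep first occurrence of each character
Scan: s[0]='d' new -> keep; s[1]='x' new -> keep; s[2]='g' new -> keep; s[3]='d' seen -> skip; s[4]='d' seen -> skip; s[5]='g' seen -> skip; s[6]='d' seen -> skip
Result: dxg


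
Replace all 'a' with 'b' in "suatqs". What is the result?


Input string: 'suatqs'
Operation: replace 'a' with 'b'
Positions of 'a': 2
After replacement: subtqs


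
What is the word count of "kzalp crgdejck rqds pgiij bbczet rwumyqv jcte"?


Input string: 'kzalp crgdejck rqds pgiij bbczet rwumyqv jcte'
Operation: split by spaces
Words found: 'kzalp', 'crgdejck', 'rqds', 'pgiij', 'bbczet', 'rwumyqv', 'jcte'
Word count: 7


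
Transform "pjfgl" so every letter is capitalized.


Input string: 'pjfgl'
Operation: convert each letter to uppercase
Mapping: 'p'->'P', 'j'->'J', 'f'->'F', 'g'->'G', 'l'->'L'
Result: PJFGL


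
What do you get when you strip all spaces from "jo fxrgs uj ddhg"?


Input string: 'jo fxrgs uj ddhg'
Operation: remove all spaces
Words: 'jo', 'fxrgs', 'uj', 'ddhg'
Join without spaces: jofxrgsujddhg


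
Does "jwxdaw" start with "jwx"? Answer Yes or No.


Input string: 'jwxdaw'
Prefix to check: 'jwx'
First 3 characters of input: 'jwx'
Match: True
Result: Yes


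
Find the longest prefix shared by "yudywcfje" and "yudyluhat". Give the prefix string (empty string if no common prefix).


String 1: 'yudywcfje'
String 2: 'yudyluhat'
Compare position by position:
pos 0: 'y' vs 'y' match
pos 1: 'u' vs 'u' match
pos 2: 'd' vs 'd' match
pos 3: 'y' vs 'y' match
pos 4: 'w' vs 'l' differ -> stop
Longest common prefix: "yudy" (length 4)


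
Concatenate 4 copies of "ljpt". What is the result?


Input string: 'ljpt'
Operation: repeat 4 times
Concatenation: 'ljpt' + 'ljpt' + 'ljpt' + 'ljpt'
Result: ljptljptljptljpt


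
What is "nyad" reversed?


Input string: 'nyad'
Operation: reverse character order
Original order: 'n' -> 'y' -> 'a' -> 'd'
Reversed order: 'd' -> 'a' -> 'y' -> 'n'
Result: dayn


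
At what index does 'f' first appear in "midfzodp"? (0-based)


Input string: 'midfzodp'
Target: 'f'
Scanning left to right: s[0]='m', s[1]='i', s[2]='d', s[3]='f'
First match at index: 3


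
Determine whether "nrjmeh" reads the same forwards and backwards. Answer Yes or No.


Input string: 'nrjmeh'
Reversed: 'hemjrn'
Compare pairs: s[0]='n' vs s[5]='h' (mismatch), s[1]='r' vs s[4]='e' (mismatch), s[2]='j' vs s[3]='m' (mismatch)
Palindrome: No


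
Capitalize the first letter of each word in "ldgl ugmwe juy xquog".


Input string: 'ldgl ugmwe juy xquog'
Operation: capitalize first letter of each word
Word transformations: 'ldgl'->'Ldgl', 'ugmwe'->'Ugmwe', 'juy'->'Juy', 'xquog'->'Xquog'
Result: Ldgl Ugmwe Juy Xquog


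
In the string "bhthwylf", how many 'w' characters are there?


Input string: 'bhthwylf'
Target character: 'w'
Scan each position: s[4]='w'
Matches found at indices: 4
Total: 1


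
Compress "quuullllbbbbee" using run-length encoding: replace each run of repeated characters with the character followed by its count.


Input: 'quuullllbbbbee'
Operation: identify consecutive runs
Runs: 'q' -> q1, 'uuu' -> u3, 'llll' -> l4, 'bbbb' -> b4, 'ee' -> e2
Encoded: q1u3l4b4e2


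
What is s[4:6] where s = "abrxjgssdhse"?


Input string: 'abrxjgssdhse'
Operation: slice [4:6]
Extract characters: s[4]='j', s[5]='g'
Result: jg


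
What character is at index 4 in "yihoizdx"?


Input string: 'yihoizdx'
Operation: get character at index 4
Index mapping: s[0]='y', s[1]='i', s[2]='h', s[3]='o', s[4]='i'
Result: 'i'


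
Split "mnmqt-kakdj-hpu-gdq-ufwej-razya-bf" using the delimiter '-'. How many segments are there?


Input string: 'mnmqt-kakdj-hpu-gdq-ufwej-razya-bf'
Delimiter: '-'
Split result: 'mnmqt', 'kakdj', 'hpu', 'gdq', 'ufwej', 'razya', 'bf'
Number of parts: 7


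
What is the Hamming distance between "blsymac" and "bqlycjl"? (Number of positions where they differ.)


String 1: 'blsymac'
String 2: 'bqlycjl'
Compare each position: pos 0: 'b'=='b', pos 1: 'l'!='q', pos 2: 's'!='l', pos 3: 'y'=='y', pos 4: 'm'!='c', pos 5: 'a'!='j', pos 6: 'c'!='l'
Differing positions: 5
Hamming distance: 5


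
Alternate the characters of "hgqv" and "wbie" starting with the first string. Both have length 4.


String 1: 'hgqv'
String 2: 'wbie'
Operation: alternate characters
Pairs: 'h'+'w', 'g'+'b', 'q'+'i', 'v'+'e'
Result: hwgbqive


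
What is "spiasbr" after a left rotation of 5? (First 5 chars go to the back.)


Input: 'spiasbr', shift = 5
Operation: split at index 5 and swap parts
Front part s[0:5] = 'spias'
Back part s[5:] = 'br'
Rotated = back + front = 'br' + 'spias'
Result: brspias


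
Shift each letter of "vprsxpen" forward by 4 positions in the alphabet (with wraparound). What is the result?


Input: 'vprsxpen', shift = 4
Operation: for each letter, (position + 4) mod 26
Mapping: 'v'(21+4=25)->'z', 'p'(15+4=19)->'t', 'r'(17+4=21)->'v', 's'(18+4=22)->'w', 'x'(23+4=27, 27 mod 26=1)->'b', 'p'(15+4=19)->'t', 'e'(4+4=8)->'i', 'n'(13+4=17)->'r'
Result: ztvwbtir


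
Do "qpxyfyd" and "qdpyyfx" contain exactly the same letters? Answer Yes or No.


String 1: 'qpxyfyd' -> sorted: 'dfpqxyy'
String 2: 'qdpyyfx' -> sorted: 'dfpqxyy'
Compare sorted forms: 'dfpqxyy' == 'dfpqxyy'
Anagram: Yes


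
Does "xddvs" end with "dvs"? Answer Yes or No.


Input string: 'xddvs'
Suffix to check: 'dvs'
Last 3 characters of input: 'dvs'
Match: True
Result: Yes


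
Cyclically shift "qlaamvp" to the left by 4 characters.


Input: 'qlaamvp', shift = 4
Operation: split at index 4 and swap parts
Front part s[0:4] = 'qlaa'
Back part s[4:] = 'mvp'
Rotated = back + front = 'mvp' + 'qlaa'
Result: mvpqlaa


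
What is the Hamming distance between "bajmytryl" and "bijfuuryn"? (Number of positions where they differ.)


String 1: 'bajmytryl'
String 2: 'bijfuuryn'
Compare each position: pos 0: 'b'=='b', pos 1: 'a'!='i', pos 2: 'j'=='j', pos 3: 'm'!='f', pos 4: 'y'!='u', pos 5: 't'!='u', pos 6: 'r'=='r', pos 7: 'y'=='y', pos 8: 'l'!='n'
Differing positions: 5
Hamming distance: 5


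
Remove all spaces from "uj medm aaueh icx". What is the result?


Input string: 'uj medm aaueh icx'
Operation: remove all spaces
Words: 'uj', 'medm', 'aaueh', 'icx'
Join without spaces: ujmedmaauehicx


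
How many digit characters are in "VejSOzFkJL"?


Input string: 'VejSOzFkJL'
Operation: count digit characters (0-9)
Scan: 'V', 'e', 'j', 'S', 'O', 'z', 'F', 'k', 'J', 'L'
Digits found: 0
Result: 0


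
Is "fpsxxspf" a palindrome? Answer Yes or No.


Input string: 'fpsxxspf'
Reversed: 'fpsxxspf'
Compare pairs: s[0]='f' vs s[7]='f' (match), s[1]='p' vs s[6]='p' (match), s[2]='s' vs s[5]='s' (match), s[3]='x' vs s[4]='x' (match)
Palindrome: Yes


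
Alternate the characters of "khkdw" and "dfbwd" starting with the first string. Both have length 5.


String 1: 'khkdw'
String 2: 'dfbwd'
Operation: alternate characters
Pairs: 'k'+'d', 'h'+'f', 'k'+'b', 'd'+'w', 'w'+'d'
Result: kdhfkbdwwd


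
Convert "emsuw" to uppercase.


Input string: 'emsuw'
Operation: convert each letter to uppercase
Mapping: 'e'->'E', 'm'->'M', 's'->'S', 'u'->'U', 'w'->'W'
Result: EMSUW


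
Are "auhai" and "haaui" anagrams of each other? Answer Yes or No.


String 1: 'auhai' -> sorted: 'aahiu'
String 2: 'haaui' -> sorted: 'aahiu'
Compare sorted forms: 'aahiu' == 'aahiu'
Anagram: Yes


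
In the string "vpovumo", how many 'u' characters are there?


Input string: 'vpovumo'
Target character: 'u'
Scan each position: s[4]='u'
Matches found at indices: 4
Total: 1


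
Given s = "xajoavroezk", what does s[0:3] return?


Input string: 'xajoavroezk'
Operation: slice [0:3]
Extract characters: s[0]='x', s[1]='a', s[2]='j'
Result: xaj


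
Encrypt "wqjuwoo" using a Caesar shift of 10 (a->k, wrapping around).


Input: 'wqjuwoo', shift = 10
Operation: for each letter, (position + 10) mod 26
Mapping: 'w'(22+10=32, 32 mod 26=6)->'g', 'q'(16+10=26, 26 mod 26=0)->'a', 'j'(9+10=19)->'t', 'u'(20+10=30, 30 mod 26=4)->'e', 'w'(22+10=32, 32 mod 26=6)->'g', 'o'(14+10=24)->'y', 'o'(14+10=24)->'y'
Result: gategyy


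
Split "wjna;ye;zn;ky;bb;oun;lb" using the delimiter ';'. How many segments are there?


Input string: 'wjna;ye;zn;ky;bb;oun;lb'
Delimiter: ';'
Split result: 'wjna', 'ye', 'zn', 'ky', 'bb', 'oun', 'lb'
Number of parts: 7


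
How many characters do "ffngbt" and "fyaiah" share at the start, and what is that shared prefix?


String 1: 'ffngbt'
String 2: 'fyaiah'
Compare position by position:
pos 0: 'f' vs 'f' match
pos 1: 'f' vs 'y' differ -> stop
Longest common prefix: "f" (length 1)


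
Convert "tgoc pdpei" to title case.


Input string: 'tgoc pdpei'
Operation: capitalize first letter of each word
Word transformations: 'tgoc'->'Tgoc', 'pdpei'->'Pdpei'
Result: Tgoc Pdpei


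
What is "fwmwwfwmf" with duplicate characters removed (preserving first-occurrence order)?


Input: 'fwmwwfwmf'
Operation: keep first occurrence of each character
Scan: s[0]='f' new -> keep; s[1]='w' new -> keep; s[2]='m' new -> keep; s[3]='w' seen -> skip; s[4]='w' seen -> skip; s[5]='f' seen -> skip; s[6]='w' seen -> skip; s[7]='m' seen -> skip; s[8]='f' seen -> skip
Result: fwm


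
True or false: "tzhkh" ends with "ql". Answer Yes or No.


Input string: 'tzhkh'
Suffix to check: 'ql'
Last 2 characters of input: 'kh'
Match: False
Result: No


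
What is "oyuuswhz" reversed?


Input string: 'oyuuswhz'
Operation: reverse character order
Original order: 'o' -> 'y' -> 'u' -> 'u' -> 's' -> 'w' -> 'h' -> 'z'
Reversed order: 'z' -> 'h' -> 'w' -> 's' -> 'u' -> 'u' -> 'y' -> 'o'
Result: zhwsuuyo


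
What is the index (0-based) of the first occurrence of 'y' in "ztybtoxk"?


Input string: 'ztybtoxk'
Target: 'y'
Scanning left to right: s[0]='z', s[1]='t', s[2]='y'
First match at index: 2


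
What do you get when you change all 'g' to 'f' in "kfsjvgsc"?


Input string: 'kfsjvgsc'
Operation: replace 'g' with 'f'
Positions of 'g': 5
After replacement: kfsjvfsc


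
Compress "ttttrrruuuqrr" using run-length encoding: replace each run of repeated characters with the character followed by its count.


Input: 'ttttrrruuuqrr'
Operation: identify consecutive runs
Runs: 'tttt' -> t4, 'rrr' -> r3, 'uuu' -> u3, 'q' -> q1, 'rr' -> r2
Encoded: t4r3u3q1r2


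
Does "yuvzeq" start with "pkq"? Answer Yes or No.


Input string: 'yuvzeq'
Prefix to check: 'pkq'
First 3 characters of input: 'yuv'
Match: False
Result: No


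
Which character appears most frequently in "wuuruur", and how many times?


Input: 'wuuruur'
Operation: tally each character
Counts: 'r':2, 'u':4, 'w':1
Maximum: 'u' appears 4 times


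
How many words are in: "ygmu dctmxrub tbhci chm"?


Input string: 'ygmu dctmxrub tbhci chm'
Operation: split by spaces
Words found: 'ygmu', 'dctmxrub', 'tbhci', 'chm'
Word count: 4


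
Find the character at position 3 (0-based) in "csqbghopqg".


Input string: 'csqbghopqg'
Operation: get character at index 3
Index mapping: s[0]='c', s[1]='s', s[2]='q', s[3]='b'
Result: 'b'


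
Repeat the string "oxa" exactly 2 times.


Input string: 'oxa'
Operation: repeat 2 times
Concatenation: 'oxa' + 'oxa'
Result: oxaoxa


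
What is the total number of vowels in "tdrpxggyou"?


Input string: 'tdrpxggyou'
Operation: count vowels (a, e, i, o, u)
Scan: s[0]='t', s[1]='d', s[2]='r', s[3]='p', s[4]='x', s[5]='g', s[6]='g', s[7]='y', s[8]='o' (vowel), s[9]='u' (vowel)
Vowels found: 2
Result: 2


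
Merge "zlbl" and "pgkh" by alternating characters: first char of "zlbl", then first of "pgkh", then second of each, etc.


String 1: 'zlbl'
String 2: 'pgkh'
Operation: alternate characters
Pairs: 'z'+'p', 'l'+'g', 'b'+'k', 'l'+'h'
Result: zplgbklh


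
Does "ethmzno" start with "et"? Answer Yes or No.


Input string: 'ethmzno'
Prefix to check: 'et'
First 2 characters of input: 'et'
Match: True
Result: Yes


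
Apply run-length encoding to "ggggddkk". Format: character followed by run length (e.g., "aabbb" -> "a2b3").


Input: 'ggggddkk'
Operation: identify consecutive runs
Runs: 'gggg' -> g4, 'dd' -> d2, 'kk' -> k2
Encoded: g4d2k2


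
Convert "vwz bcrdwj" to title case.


Input string: 'vwz bcrdwj'
Operation: capitalize first letter of each word
Word transformations: 'vwz'->'Vwz', 'bcrdwj'->'Bcrdwj'
Result: Vwz Bcrdwj


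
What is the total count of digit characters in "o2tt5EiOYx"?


Input string: 'o2tt5EiOYx'
Operation: count digit characters (0-9)
Scan: 'o', '2'(digit), 't', 't', '5'(digit), 'E', 'i', 'O', 'Y', 'x'
Digits found: 2
Result: 2


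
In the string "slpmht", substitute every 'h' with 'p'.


Input string: 'slpmht'
Operation: replace 'h' with 'p'
Positions of 'h': 4
After replacement: slpmpt


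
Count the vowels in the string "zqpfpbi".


Input string: 'zqpfpbi'
Operation: count vowels (a, e, i, o, u)
Scan: s[0]='z', s[1]='q', s[2]='p', s[3]='f', s[4]='p', s[5]='b', s[6]='i' (vowel)
Vowels found: 1
Result: 1


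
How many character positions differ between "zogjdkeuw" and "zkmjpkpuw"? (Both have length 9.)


String 1: 'zogjdkeuw'
String 2: 'zkmjpkpuw'
Compare each position: pos 0: 'z'=='z', pos 1: 'o'!='k', pos 2: 'g'!='m', pos 3: 'j'=='j', pos 4: 'd'!='p', pos 5: 'k'=='k', pos 6: 'e'!='p', pos 7: 'u'=='u', pos 8: 'w'=='w'
Differing positions: 4
Hamming distance: 4


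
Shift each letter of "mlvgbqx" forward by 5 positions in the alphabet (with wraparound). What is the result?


Input: 'mlvgbqx', shift = 5
Operation: for each letter, (position + 5) mod 26
Mapping: 'm'(12+5=17)->'r', 'l'(11+5=16)->'q', 'v'(21+5=26, 26 mod 26=0)->'a', 'g'(6+5=11)->'l', 'b'(1+5=6)->'g', 'q'(16+5=21)->'v', 'x'(23+5=28, 28 mod 26=2)->'c'
Result: rqalgvc


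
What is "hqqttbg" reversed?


Input string: 'hqqttbg'
Operation: reverse character order
Original order: 'h' -> 'q' -> 'q' -> 't' -> 't' -> 'b' -> 'g'
Reversed order: 'g' -> 'b' -> 't' -> 't' -> 'q' -> 'q' -> 'h'
Result: gbttqqh


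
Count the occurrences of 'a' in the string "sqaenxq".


Input string: 'sqaenxq'
Target character: 'a'
Scan each position: s[2]='a'
Matches found at indices: 2
Total: 1


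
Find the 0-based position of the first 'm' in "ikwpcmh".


Input string: 'ikwpcmh'
Target: 'm'
Scanning left to right: s[0]='i', s[1]='k', s[2]='w', s[3]='p', s[4]='c', s[5]='m'
First match at index: 5


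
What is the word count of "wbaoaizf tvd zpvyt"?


Input string: 'wbaoaizf tvd zpvyt'
Operation: split by spaces
Words found: 'wbaoaizf', 'tvd', 'zpvyt'
Word count: 3


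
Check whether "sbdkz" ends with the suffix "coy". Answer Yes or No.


Input string: 'sbdkz'
Suffix to check: 'coy'
Last 3 characters of input: 'dkz'
Match: False
Result: No


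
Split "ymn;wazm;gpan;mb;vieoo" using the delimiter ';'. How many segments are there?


Input string: 'ymn;wazm;gpan;mb;vieoo'
Delimiter: ';'
Split result: 'ymn', 'wazm', 'gpan', 'mb', 'vieoo'
Number of parts: 5


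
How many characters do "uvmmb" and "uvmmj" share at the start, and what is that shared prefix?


String 1: 'uvmmb'
String 2: 'uvmmj'
Compare position by position:
pos 0: 'u' vs 'u' match
pos 1: 'v' vs 'v' match
pos 2: 'm' vs 'm' match
pos 3: 'm' vs 'm' match
pos 4: 'b' vs 'j' differ -> stop
Longest common prefix: "uvmm" (length 4)


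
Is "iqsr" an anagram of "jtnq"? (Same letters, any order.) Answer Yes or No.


String 1: 'jtnq' -> sorted: 'jnqt'
String 2: 'iqsr' -> sorted: 'iqrs'
Compare sorted forms: 'jnqt' != 'iqrs'
Anagram: No


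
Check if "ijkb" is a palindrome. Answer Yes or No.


Input string: 'ijkb'
Reversed: 'bkji'
Compare pairs: s[0]='i' vs s[3]='b' (mismatch), s[1]='j' vs s[2]='k' (mismatch)
Palindrome: No


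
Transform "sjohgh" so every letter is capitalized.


Input string: 'sjohgh'
Operation: convert each letter to uppercase
Mapping: 's'->'S', 'j'->'J', 'o'->'O', 'h'->'H', 'g'->'G', 'h'->'H'
Result: SJOHGH


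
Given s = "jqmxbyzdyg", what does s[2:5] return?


Input string: 'jqmxbyzdyg'
Operation: slice [2:5]
Extract characters: s[2]='m', s[3]='x', s[4]='b'
Result: mxb


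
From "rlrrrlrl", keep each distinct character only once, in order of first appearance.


Input: 'rlrrrlrl'
Operation: keep first occurrence of each character
Scan: s[0]='r' new -> keep; s[1]='l' new -> keep; s[2]='r' seen -> skip; s[3]='r' seen -> skip; s[4]='r' seen -> skip; s[5]='l' seen -> skip; s[6]='r' seen -> skip; s[7]='l' seen -> skip
Result: rl


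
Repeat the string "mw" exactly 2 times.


Input string: 'mw'
Operation: repeat 2 times
Concatenation: 'mw' + 'mw'
Result: mwmw


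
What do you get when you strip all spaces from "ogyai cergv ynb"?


Input string: 'ogyai cergv ynb'
Operation: remove all spaces
Words: 'ogyai', 'cergv', 'ynb'
Join without spaces: ogyaicergvynb


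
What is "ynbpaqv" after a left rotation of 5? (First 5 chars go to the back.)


Input: 'ynbpaqv', shift = 5
Operation: split at index 5 and swap parts
Front part s[0:5] = 'ynbpa'
Back part s[5:] = 'qv'
Rotated = back + front = 'qv' + 'ynbpa'
Result: qvynbpa


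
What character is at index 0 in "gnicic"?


Input string: 'gnicic'
Operation: get character at index 0
Index mapping: s[0]='g'
Result: 'g'


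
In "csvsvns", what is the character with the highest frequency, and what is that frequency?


Input: 'csvsvns'
Operation: tally each character
Counts: 'c':1, 'n':1, 's':3, 'v':2
Maximum: 's' appears 3 times


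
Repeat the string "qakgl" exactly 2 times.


Input string: 'qakgl'
Operation: repeat 2 times
Concatenation: 'qakgl' + 'qakgl'
Result: qakglqakgl


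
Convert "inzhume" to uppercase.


Input string: 'inzhume'
Operation: convert each letter to uppercase
Mapping: 'i'->'I', 'n'->'N', 'z'->'Z', 'h'->'H', 'u'->'U', 'm'->'M', 'e'->'E'
Result: INZHUME


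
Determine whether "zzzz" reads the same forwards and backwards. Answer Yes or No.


Input string: 'zzzz'
Reversed: 'zzzz'
Compare pairs: s[0]='z' vs s[3]='z' (match), s[1]='z' vs s[2]='z' (match)
Palindrome: Yes


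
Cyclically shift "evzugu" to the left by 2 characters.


Input: 'evzugu', shift = 2
Operation: split at index 2 and swap parts
Front part s[0:2] = 'ev'
Back part s[2:] = 'zugu'
Rotated = back + front = 'zugu' + 'ev'
Result: zuguev
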